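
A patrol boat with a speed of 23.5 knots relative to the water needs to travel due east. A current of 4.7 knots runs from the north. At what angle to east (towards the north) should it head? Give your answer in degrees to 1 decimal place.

11.5°

The current pushes perpendicular to the desired track; the heading must have a component into the current equal to 4.7 knots: 23.5 sin θ = 4.7.
sin θ = 0.2000, so θ = 11.537°.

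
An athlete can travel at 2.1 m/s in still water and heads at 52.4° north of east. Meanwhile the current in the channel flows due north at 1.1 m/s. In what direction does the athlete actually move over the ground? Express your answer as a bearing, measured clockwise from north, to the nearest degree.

Taking east as x and north as y: velocity relative to the water = (1.281, 1.664) m/s; the water relative to ground = (0.000, 1.100) m/s.
Velocity relative to ground = (1.281, 1.664) + (0.000, 1.100) = (1.281, 2.764) m/s.
Bearing = atan2(1.28, 2.76) = 24.87° clockwise from north.

025°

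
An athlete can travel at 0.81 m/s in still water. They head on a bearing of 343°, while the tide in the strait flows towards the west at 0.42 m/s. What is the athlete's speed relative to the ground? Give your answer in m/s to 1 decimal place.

Taking east as x and north as y: velocity relative to the water = (-0.237, 0.775) m/s; the water relative to ground = (-0.420, 0.000) m/s.
Velocity relative to ground = (-0.237, 0.775) + (-0.420, 0.000) = (-0.657, 0.775) m/s.
Speed = |(-0.657, 0.775)| = 1.016 m/s.

1.0 m/s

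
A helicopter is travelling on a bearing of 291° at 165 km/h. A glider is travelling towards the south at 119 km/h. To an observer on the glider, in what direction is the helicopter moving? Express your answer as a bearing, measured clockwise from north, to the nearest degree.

Taking east as x and north as y: helicopter velocity = (-154.041, 59.131) km/h; glider velocity = (0.000, -119.000) km/h.
Velocity of helicopter relative to glider = (-154.041, 59.131) − (0.000, -119.000) = (-154.041, 178.131) km/h.
Bearing = atan2(-154.04, 178.13) = 319.15° clockwise from north.

319°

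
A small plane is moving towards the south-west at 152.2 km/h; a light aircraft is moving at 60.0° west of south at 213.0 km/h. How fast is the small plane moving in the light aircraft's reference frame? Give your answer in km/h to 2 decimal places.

Taking east as x and north as y: small plane velocity = (-107.622, -107.622) km/h; light aircraft velocity = (-184.463, -106.500) km/h.
Velocity of small plane relative to light aircraft = (-107.622, -107.622) − (-184.463, -106.500) = (76.842, -1.122) km/h.
Magnitude = |(76.842, -1.122)| = 76.850 km/h.

76.85 km/h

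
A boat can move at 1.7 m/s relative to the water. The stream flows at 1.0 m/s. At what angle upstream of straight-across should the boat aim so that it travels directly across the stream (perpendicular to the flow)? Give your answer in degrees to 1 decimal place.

36.0°

To cancel the current, the upstream component of the boat's velocity must equal the flow: 1.7 sin θ = 1.0.
sin θ = 1.0 / 1.7 = 0.5882.
θ = arcsin(0.5882) = 36.032°.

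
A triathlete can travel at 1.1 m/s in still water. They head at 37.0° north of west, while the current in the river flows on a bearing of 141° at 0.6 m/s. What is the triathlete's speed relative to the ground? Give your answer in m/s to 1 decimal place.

Taking east as x and north as y: velocity relative to the water = (-0.878, 0.662) m/s; the water relative to ground = (0.378, -0.466) m/s.
Velocity relative to ground = (-0.878, 0.662) + (0.378, -0.466) = (-0.501, 0.196) m/s.
Speed = |(-0.501, 0.196)| = 0.538 m/s.

0.5 m/s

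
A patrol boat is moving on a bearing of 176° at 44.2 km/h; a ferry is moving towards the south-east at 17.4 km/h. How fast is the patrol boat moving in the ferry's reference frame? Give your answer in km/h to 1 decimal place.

Taking east as x and north as y: patrol boat velocity = (3.083, -44.092) km/h; ferry velocity = (12.304, -12.304) km/h.
Velocity of patrol boat relative to ferry = (3.083, -44.092) − (12.304, -12.304) = (-9.220, -31.789) km/h.
Magnitude = |(-9.220, -31.789)| = 33.099 km/h.

33.1 km/h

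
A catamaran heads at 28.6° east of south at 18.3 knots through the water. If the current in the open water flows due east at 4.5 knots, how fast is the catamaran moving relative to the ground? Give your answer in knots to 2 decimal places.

20.83 knots

Taking east as x and north as y: velocity relative to the water = (8.760, -16.067) knots; the water relative to ground = (4.500, 0.000) knots.
Velocity relative to ground = (8.760, -16.067) + (4.500, 0.000) = (13.260, -16.067) knots.
Speed = |(13.260, -16.067)| = 20.832 knots.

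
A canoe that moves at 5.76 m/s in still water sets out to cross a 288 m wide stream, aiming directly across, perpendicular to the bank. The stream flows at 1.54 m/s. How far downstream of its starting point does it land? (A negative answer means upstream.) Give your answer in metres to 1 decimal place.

77.0 m

Perpendicular speed = 5.760 m/s; crossing time = 288 / 5.760 = 50.000 s.
Net downstream speed = 1.540 m/s.
Drift = 1.540 × 50.000 = 77.000 m (downstream).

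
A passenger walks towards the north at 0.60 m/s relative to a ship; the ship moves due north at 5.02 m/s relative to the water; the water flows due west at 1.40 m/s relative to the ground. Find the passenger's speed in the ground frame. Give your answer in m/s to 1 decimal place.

In east/north components (m/s): passenger relative to ship = (0.000, 0.600); ship relative to water = (0.000, 5.020); water relative to ground = (-1.400, 0.000).
Sum = (-1.400, 5.620) m/s.
Speed = |(-1.400, 5.620)| = 5.792 m/s.

5.8 m/s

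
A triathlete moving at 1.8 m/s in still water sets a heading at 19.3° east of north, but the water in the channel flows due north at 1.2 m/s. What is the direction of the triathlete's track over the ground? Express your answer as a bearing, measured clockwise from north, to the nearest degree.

Taking east as x and north as y: velocity relative to the water = (0.595, 1.699) m/s; the water relative to ground = (0.000, 1.200) m/s.
Velocity relative to ground = (0.595, 1.699) + (0.000, 1.200) = (0.595, 2.899) m/s.
Bearing = atan2(0.59, 2.90) = 11.60° clockwise from north.

012°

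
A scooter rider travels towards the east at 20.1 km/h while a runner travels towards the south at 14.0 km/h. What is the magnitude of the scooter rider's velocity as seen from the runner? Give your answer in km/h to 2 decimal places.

24.50 km/h

Taking east as x and north as y: scooter rider velocity = (20.100, 0.000) km/h; runner velocity = (0.000, -14.000) km/h.
Velocity of scooter rider relative to runner = (20.100, 0.000) − (0.000, -14.000) = (20.100, 14.000) km/h.
Magnitude = |(20.100, 14.000)| = 24.495 km/h.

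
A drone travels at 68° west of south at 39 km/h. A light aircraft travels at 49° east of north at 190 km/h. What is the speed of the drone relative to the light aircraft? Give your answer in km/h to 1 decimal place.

227.2 km/h

Taking east as x and north as y: drone velocity = (-36.160, -14.610) km/h; light aircraft velocity = (143.395, 124.651) km/h.
Velocity of drone relative to light aircraft = (-36.160, -14.610) − (143.395, 124.651) = (-179.555, -139.261) km/h.
Magnitude = |(-179.555, -139.261)| = 227.230 km/h.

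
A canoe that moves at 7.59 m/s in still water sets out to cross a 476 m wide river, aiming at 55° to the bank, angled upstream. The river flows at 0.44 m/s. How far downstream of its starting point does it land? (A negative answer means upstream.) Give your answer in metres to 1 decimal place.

-299.6 m

Perpendicular speed = 6.217 m/s; crossing time = 476 / 6.217 = 76.560 s.
Net downstream speed = -3.913 m/s.
Drift = -3.913 × 76.560 = -299.612 m (upstream).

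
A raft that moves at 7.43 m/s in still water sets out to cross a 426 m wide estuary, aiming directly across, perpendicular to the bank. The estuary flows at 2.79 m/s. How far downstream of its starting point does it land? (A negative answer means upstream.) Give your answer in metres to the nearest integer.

160 m

Perpendicular speed = 7.430 m/s; crossing time = 426 / 7.430 = 57.335 s.
Net downstream speed = 2.790 m/s.
Drift = 2.790 × 57.335 = 159.965 m (downstream).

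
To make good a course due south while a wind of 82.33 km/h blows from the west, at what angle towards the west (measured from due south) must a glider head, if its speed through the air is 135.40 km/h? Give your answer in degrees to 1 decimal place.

The wind pushes perpendicular to the desired track; the heading must have a component into the wind equal to 82.33 km/h: 135.40 sin θ = 82.33.
sin θ = 0.6081, so θ = 37.449°.

37.4°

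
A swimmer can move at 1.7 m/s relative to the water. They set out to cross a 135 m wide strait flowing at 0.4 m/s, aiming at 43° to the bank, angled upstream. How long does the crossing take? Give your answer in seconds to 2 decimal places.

The component of the swimmer's velocity perpendicular to the bank is 1.7 × sin 43° = 1.159 m/s.
The flow acts along the bank and has no component across it.
Time = 135 / 1.159 = 116.440 s.

116.44 s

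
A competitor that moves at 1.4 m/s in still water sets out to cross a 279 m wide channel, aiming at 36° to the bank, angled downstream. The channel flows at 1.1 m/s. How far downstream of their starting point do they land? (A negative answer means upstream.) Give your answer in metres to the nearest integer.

Perpendicular speed = 0.823 m/s; crossing time = 279 / 0.823 = 339.045 s.
Net downstream speed = 2.233 m/s.
Drift = 2.233 × 339.045 = 756.960 m (downstream).

757 m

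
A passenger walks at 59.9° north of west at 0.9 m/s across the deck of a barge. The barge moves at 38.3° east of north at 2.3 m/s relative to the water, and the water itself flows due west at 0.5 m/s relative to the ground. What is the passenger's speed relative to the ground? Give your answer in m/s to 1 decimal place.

In east/north components (m/s): passenger relative to barge = (-0.451, 0.779); barge relative to water = (1.425, 1.805); water relative to ground = (-0.500, 0.000).
Sum = (0.474, 2.584) m/s.
Speed = |(0.474, 2.584)| = 2.627 m/s.

2.6 m/s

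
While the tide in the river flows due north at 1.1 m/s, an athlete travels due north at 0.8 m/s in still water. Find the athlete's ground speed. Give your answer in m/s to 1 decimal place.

1.9 m/s

Taking east as x and north as y: velocity relative to the water = (0.000, 0.800) m/s; the water relative to ground = (0.000, 1.100) m/s.
Velocity relative to ground = (0.000, 0.800) + (0.000, 1.100) = (0.000, 1.900) m/s.
Speed = |(0.000, 1.900)| = 1.900 m/s.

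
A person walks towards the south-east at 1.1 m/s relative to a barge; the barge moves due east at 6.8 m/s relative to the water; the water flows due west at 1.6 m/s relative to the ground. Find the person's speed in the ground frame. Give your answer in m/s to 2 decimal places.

In east/north components (m/s): person relative to barge = (0.778, -0.778); barge relative to water = (6.800, 0.000); water relative to ground = (-1.600, 0.000).
Sum = (5.978, -0.778) m/s.
Speed = |(5.978, -0.778)| = 6.028 m/s.

6.03 m/s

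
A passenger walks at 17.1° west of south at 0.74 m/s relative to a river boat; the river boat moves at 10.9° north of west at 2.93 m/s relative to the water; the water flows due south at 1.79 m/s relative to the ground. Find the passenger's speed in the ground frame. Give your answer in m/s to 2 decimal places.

In east/north components (m/s): passenger relative to river boat = (-0.218, -0.707); river boat relative to water = (-2.877, 0.554); water relative to ground = (0.000, -1.790).
Sum = (-3.095, -1.943) m/s.
Speed = |(-3.095, -1.943)| = 3.654 m/s.

3.65 m/s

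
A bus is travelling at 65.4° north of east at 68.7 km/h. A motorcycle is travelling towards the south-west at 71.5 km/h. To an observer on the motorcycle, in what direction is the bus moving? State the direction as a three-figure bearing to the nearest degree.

Taking east as x and north as y: bus velocity = (28.598, 62.465) km/h; motorcycle velocity = (-50.558, -50.558) km/h.
Velocity of bus relative to motorcycle = (28.598, 62.465) − (-50.558, -50.558) = (79.157, 113.023) km/h.
Bearing = atan2(79.16, 113.02) = 35.01° clockwise from north.

035°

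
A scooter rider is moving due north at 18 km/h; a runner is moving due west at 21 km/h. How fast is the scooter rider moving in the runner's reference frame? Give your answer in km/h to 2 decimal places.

27.66 km/h

Taking east as x and north as y: scooter rider velocity = (0.000, 18.000) km/h; runner velocity = (-21.000, 0.000) km/h.
Velocity of scooter rider relative to runner = (0.000, 18.000) − (-21.000, 0.000) = (21.000, 18.000) km/h.
Magnitude = |(21.000, 18.000)| = 27.659 km/h.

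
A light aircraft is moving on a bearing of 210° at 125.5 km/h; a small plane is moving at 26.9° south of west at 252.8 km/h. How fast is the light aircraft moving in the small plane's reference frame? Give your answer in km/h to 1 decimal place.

162.8 km/h

Taking east as x and north as y: light aircraft velocity = (-62.750, -108.686) km/h; small plane velocity = (-225.446, -114.375) km/h.
Velocity of light aircraft relative to small plane = (-62.750, -108.686) − (-225.446, -114.375) = (162.696, 5.689) km/h.
Magnitude = |(162.696, 5.689)| = 162.796 km/h.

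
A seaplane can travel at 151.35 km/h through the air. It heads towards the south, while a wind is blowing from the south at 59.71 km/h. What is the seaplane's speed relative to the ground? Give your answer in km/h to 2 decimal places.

91.64 km/h

Taking east as x and north as y: velocity relative to the air = (0.000, -151.350) km/h; the air relative to ground = (0.000, 59.710) km/h.
Velocity relative to ground = (0.000, -151.350) + (0.000, 59.710) = (0.000, -91.640) km/h.
Speed = |(0.000, -91.640)| = 91.640 km/h.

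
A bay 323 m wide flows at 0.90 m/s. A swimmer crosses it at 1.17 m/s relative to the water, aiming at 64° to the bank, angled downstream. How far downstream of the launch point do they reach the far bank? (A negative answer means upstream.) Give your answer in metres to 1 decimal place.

Perpendicular speed = 1.052 m/s; crossing time = 323 / 1.052 = 307.154 s.
Net downstream speed = 1.413 m/s.
Drift = 1.413 × 307.154 = 433.976 m (downstream).

434.0 m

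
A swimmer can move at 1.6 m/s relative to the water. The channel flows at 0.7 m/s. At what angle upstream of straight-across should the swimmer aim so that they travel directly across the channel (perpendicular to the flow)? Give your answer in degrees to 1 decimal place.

To cancel the current, the upstream component of the swimmer's velocity must equal the flow: 1.6 sin θ = 0.7.
sin θ = 0.7 / 1.6 = 0.4375.
θ = arcsin(0.4375) = 25.944°.

25.9°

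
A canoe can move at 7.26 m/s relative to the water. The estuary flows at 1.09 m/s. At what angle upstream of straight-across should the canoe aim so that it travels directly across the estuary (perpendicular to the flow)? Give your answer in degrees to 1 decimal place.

To cancel the current, the upstream component of the canoe's velocity must equal the flow: 7.26 sin θ = 1.09.
sin θ = 1.09 / 7.26 = 0.1501.
θ = arcsin(0.1501) = 8.635°.

8.6°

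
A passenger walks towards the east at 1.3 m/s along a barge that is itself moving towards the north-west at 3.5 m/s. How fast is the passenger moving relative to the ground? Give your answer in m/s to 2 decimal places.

Taking east as x and north as y: barge velocity = (-2.475, 2.475) m/s; passenger velocity relative to barge = (1.300, 0.000) m/s.
Velocity relative to ground = (-2.475, 2.475) + (1.300, 0.000) = (-1.175, 2.475) m/s.
Speed = |(-1.175, 2.475)| = 2.740 m/s.

2.74 m/s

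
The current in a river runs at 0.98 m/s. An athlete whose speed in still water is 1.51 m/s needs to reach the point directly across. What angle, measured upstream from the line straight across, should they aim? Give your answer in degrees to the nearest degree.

To cancel the current, the upstream component of the athlete's velocity must equal the flow: 1.51 sin θ = 0.98.
sin θ = 0.98 / 1.51 = 0.6490.
θ = arcsin(0.6490) = 40.467°.

40°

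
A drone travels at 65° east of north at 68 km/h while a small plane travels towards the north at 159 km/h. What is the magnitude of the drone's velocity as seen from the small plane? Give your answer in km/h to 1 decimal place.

Taking east as x and north as y: drone velocity = (61.629, 28.738) km/h; small plane velocity = (0.000, 159.000) km/h.
Velocity of drone relative to small plane = (61.629, 28.738) − (0.000, 159.000) = (61.629, -130.262) km/h.
Magnitude = |(61.629, -130.262)| = 144.105 km/h.

144.1 km/h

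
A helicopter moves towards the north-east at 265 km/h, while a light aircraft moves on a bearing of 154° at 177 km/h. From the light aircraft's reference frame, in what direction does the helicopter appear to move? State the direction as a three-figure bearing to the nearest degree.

018°

Taking east as x and north as y: helicopter velocity = (187.383, 187.383) km/h; light aircraft velocity = (77.592, -159.087) km/h.
Velocity of helicopter relative to light aircraft = (187.383, 187.383) − (77.592, -159.087) = (109.792, 346.470) km/h.
Bearing = atan2(109.79, 346.47) = 17.58° clockwise from north.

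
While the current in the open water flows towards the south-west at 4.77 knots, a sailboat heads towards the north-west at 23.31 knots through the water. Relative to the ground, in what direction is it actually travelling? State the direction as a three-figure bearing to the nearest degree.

303°

Taking east as x and north as y: velocity relative to the water = (-16.483, 16.483) knots; the water relative to ground = (-3.373, -3.373) knots.
Velocity relative to ground = (-16.483, 16.483) + (-3.373, -3.373) = (-19.856, 13.110) knots.
Bearing = atan2(-19.86, 13.11) = 303.44° clockwise from north.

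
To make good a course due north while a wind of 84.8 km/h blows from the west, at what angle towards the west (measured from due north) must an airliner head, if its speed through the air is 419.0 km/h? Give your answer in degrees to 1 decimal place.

11.7°

The wind pushes perpendicular to the desired track; the heading must have a component into the wind equal to 84.8 km/h: 419.0 sin θ = 84.8.
sin θ = 0.2024, so θ = 11.677°.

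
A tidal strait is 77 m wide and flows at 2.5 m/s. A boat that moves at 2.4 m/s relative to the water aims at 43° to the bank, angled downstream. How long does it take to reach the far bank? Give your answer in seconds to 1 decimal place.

The component of the boat's velocity perpendicular to the bank is 2.4 × sin 43° = 1.637 m/s.
The current is parallel to the bank, so it does not affect the crossing time.
Time = 77 / 1.637 = 47.043 s.

47.0 s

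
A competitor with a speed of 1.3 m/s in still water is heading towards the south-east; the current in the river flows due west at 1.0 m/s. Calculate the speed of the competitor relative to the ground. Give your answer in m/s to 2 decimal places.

0.92 m/s

Taking east as x and north as y: velocity relative to the water = (0.919, -0.919) m/s; the water relative to ground = (-1.000, 0.000) m/s.
Velocity relative to ground = (0.919, -0.919) + (-1.000, 0.000) = (-0.081, -0.919) m/s.
Speed = |(-0.081, -0.919)| = 0.923 m/s.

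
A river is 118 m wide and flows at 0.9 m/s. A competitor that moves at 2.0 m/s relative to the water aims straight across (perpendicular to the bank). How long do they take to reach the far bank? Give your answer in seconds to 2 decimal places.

59.00 s

The component of the competitor's velocity perpendicular to the bank is 2.0 m/s.
The current is parallel to the bank, so it does not affect the crossing time.
Time = 118 / 2.000 = 59.000 s.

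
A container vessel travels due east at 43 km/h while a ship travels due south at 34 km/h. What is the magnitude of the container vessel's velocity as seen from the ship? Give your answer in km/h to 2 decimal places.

54.82 km/h

Taking east as x and north as y: container vessel velocity = (43.000, 0.000) km/h; ship velocity = (0.000, -34.000) km/h.
Velocity of container vessel relative to ship = (43.000, 0.000) − (0.000, -34.000) = (43.000, 34.000) km/h.
Magnitude = |(43.000, 34.000)| = 54.818 km/h.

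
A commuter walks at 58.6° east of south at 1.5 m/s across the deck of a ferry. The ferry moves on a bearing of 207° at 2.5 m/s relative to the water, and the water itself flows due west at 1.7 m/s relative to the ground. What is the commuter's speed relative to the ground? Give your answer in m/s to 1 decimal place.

In east/north components (m/s): commuter relative to ferry = (1.280, -0.782); ferry relative to water = (-1.135, -2.228); water relative to ground = (-1.700, 0.000).
Sum = (-1.555, -3.009) m/s.
Speed = |(-1.555, -3.009)| = 3.387 m/s.

3.4 m/s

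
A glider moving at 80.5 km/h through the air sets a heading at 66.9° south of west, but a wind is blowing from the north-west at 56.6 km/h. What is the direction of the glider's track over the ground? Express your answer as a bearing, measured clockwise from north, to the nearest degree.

176°

Taking east as x and north as y: velocity relative to the air = (-31.583, -74.046) km/h; the air relative to ground = (40.022, -40.022) km/h.
Velocity relative to ground = (-31.583, -74.046) + (40.022, -40.022) = (8.439, -114.068) km/h.
Bearing = atan2(8.44, -114.07) = 175.77° clockwise from north.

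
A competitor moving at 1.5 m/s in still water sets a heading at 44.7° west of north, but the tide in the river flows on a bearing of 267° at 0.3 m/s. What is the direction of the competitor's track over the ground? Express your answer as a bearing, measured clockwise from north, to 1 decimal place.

307.8°

Taking east as x and north as y: velocity relative to the water = (-1.055, 1.066) m/s; the water relative to ground = (-0.300, -0.016) m/s.
Velocity relative to ground = (-1.055, 1.066) + (-0.300, -0.016) = (-1.355, 1.050) m/s.
Bearing = atan2(-1.35, 1.05) = 307.79° clockwise from north.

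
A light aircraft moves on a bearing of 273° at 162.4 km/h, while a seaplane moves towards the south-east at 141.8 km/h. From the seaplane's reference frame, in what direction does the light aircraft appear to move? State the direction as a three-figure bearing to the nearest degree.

Taking east as x and north as y: light aircraft velocity = (-162.177, 8.499) km/h; seaplane velocity = (100.268, -100.268) km/h.
Velocity of light aircraft relative to seaplane = (-162.177, 8.499) − (100.268, -100.268) = (-262.445, 108.767) km/h.
Bearing = atan2(-262.45, 108.77) = 292.51° clockwise from north.

293°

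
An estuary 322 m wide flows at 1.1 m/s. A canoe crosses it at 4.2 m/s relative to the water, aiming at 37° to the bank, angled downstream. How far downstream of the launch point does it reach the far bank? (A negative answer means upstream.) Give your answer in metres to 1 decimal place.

Perpendicular speed = 2.528 m/s; crossing time = 322 / 2.528 = 127.392 s.
Net downstream speed = 4.454 m/s.
Drift = 4.454 × 127.392 = 567.440 m (downstream).

567.4 m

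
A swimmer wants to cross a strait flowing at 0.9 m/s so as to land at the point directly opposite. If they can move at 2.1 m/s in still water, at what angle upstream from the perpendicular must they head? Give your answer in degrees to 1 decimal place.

25.4°

To cancel the current, the upstream component of the swimmer's velocity must equal the flow: 2.1 sin θ = 0.9.
sin θ = 0.9 / 2.1 = 0.4286.
θ = arcsin(0.4286) = 25.377°.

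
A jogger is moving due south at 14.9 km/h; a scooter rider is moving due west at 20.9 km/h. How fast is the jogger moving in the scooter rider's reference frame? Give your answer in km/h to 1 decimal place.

Taking east as x and north as y: jogger velocity = (0.000, -14.900) km/h; scooter rider velocity = (-20.900, 0.000) km/h.
Velocity of jogger relative to scooter rider = (0.000, -14.900) − (-20.900, 0.000) = (20.900, -14.900) km/h.
Magnitude = |(20.900, -14.900)| = 25.667 km/h.

25.7 km/h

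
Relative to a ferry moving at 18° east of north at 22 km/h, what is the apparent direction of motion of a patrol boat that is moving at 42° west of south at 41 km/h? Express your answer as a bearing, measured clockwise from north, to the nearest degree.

214°

Taking east as x and north as y: patrol boat velocity = (-27.434, -30.469) km/h; ferry velocity = (6.798, 20.923) km/h.
Velocity of patrol boat relative to ferry = (-27.434, -30.469) − (6.798, 20.923) = (-34.233, -51.392) km/h.
Bearing = atan2(-34.23, -51.39) = 213.67° clockwise from north.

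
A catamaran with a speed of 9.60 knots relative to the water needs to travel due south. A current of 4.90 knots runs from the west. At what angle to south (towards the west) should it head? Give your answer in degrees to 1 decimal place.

30.7°

The current pushes perpendicular to the desired track; the heading must have a component into the current equal to 4.90 knots: 9.60 sin θ = 4.90.
sin θ = 0.5104, so θ = 30.692°.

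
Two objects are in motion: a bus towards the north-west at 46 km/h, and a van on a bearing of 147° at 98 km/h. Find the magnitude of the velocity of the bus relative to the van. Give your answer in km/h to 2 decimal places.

143.31 km/h

Taking east as x and north as y: bus velocity = (-32.527, 32.527) km/h; van velocity = (53.375, -82.190) km/h.
Velocity of bus relative to van = (-32.527, 32.527) − (53.375, -82.190) = (-85.902, 114.717) km/h.
Magnitude = |(-85.902, 114.717)| = 143.314 km/h.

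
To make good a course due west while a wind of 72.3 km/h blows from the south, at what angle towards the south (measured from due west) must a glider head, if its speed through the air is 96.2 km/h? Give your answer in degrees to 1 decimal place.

48.7°

The wind pushes perpendicular to the desired track; the heading must have a component into the wind equal to 72.3 km/h: 96.2 sin θ = 72.3.
sin θ = 0.7516, so θ = 48.726°.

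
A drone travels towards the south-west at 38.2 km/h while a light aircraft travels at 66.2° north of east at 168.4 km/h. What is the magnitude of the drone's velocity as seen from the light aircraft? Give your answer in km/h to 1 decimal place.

Taking east as x and north as y: drone velocity = (-27.011, -27.011) km/h; light aircraft velocity = (67.957, 154.079) km/h.
Velocity of drone relative to light aircraft = (-27.011, -27.011) − (67.957, 154.079) = (-94.969, -181.091) km/h.
Magnitude = |(-94.969, -181.091)| = 204.482 km/h.

204.5 km/h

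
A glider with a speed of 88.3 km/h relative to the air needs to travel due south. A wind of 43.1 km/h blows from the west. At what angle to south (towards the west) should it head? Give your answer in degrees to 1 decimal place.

The wind pushes perpendicular to the desired track; the heading must have a component into the wind equal to 43.1 km/h: 88.3 sin θ = 43.1.
sin θ = 0.4881, so θ = 29.216°.

29.2°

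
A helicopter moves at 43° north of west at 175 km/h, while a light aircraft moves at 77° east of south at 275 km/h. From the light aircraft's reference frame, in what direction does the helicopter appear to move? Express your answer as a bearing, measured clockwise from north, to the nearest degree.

295°

Taking east as x and north as y: helicopter velocity = (-127.987, 119.350) km/h; light aircraft velocity = (267.952, -61.862) km/h.
Velocity of helicopter relative to light aircraft = (-127.987, 119.350) − (267.952, -61.862) = (-395.939, 181.211) km/h.
Bearing = atan2(-395.94, 181.21) = 294.59° clockwise from north.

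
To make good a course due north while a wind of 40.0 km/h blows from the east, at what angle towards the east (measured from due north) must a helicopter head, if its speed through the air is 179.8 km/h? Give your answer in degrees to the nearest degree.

13°

The wind pushes perpendicular to the desired track; the heading must have a component into the wind equal to 40.0 km/h: 179.8 sin θ = 40.0.
sin θ = 0.2225, so θ = 12.854°.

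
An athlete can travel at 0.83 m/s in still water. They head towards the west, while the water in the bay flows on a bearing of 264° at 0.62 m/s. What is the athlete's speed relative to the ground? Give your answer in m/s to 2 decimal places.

1.45 m/s

Taking east as x and north as y: velocity relative to the water = (-0.830, 0.000) m/s; the water relative to ground = (-0.617, -0.065) m/s.
Velocity relative to ground = (-0.830, 0.000) + (-0.617, -0.065) = (-1.447, -0.065) m/s.
Speed = |(-1.447, -0.065)| = 1.448 m/s.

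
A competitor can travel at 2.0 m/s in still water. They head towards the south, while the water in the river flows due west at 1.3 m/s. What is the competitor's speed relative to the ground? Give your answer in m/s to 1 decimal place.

2.4 m/s

Taking east as x and north as y: velocity relative to the water = (0.000, -2.000) m/s; the water relative to ground = (-1.300, 0.000) m/s.
Velocity relative to ground = (0.000, -2.000) + (-1.300, 0.000) = (-1.300, -2.000) m/s.
Speed = |(-1.300, -2.000)| = 2.385 m/s.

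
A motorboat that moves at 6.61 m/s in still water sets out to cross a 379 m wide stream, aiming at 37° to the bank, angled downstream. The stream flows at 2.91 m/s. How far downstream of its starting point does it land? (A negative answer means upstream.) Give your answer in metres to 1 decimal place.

Perpendicular speed = 3.978 m/s; crossing time = 379 / 3.978 = 95.274 s.
Net downstream speed = 8.189 m/s.
Drift = 8.189 × 95.274 = 780.198 m (downstream).

780.2 m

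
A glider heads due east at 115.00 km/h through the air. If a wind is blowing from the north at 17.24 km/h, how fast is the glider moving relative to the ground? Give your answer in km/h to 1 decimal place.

116.3 km/h

Taking east as x and north as y: velocity relative to the air = (115.000, 0.000) km/h; the air relative to ground = (0.000, -17.240) km/h.
Velocity relative to ground = (115.000, 0.000) + (0.000, -17.240) = (115.000, -17.240) km/h.
Speed = |(115.000, -17.240)| = 116.285 km/h.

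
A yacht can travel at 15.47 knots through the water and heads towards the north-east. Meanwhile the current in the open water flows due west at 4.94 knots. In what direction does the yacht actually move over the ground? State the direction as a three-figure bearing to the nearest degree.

029°

Taking east as x and north as y: velocity relative to the water = (10.939, 10.939) knots; the water relative to ground = (-4.940, 0.000) knots.
Velocity relative to ground = (10.939, 10.939) + (-4.940, 0.000) = (5.999, 10.939) knots.
Bearing = atan2(6.00, 10.94) = 28.74° clockwise from north.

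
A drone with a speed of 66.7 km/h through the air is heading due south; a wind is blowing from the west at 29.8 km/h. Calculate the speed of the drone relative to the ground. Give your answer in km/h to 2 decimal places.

Taking east as x and north as y: velocity relative to the air = (0.000, -66.700) km/h; the air relative to ground = (29.800, 0.000) km/h.
Velocity relative to ground = (0.000, -66.700) + (29.800, 0.000) = (29.800, -66.700) km/h.
Speed = |(29.800, -66.700)| = 73.054 km/h.

73.05 km/h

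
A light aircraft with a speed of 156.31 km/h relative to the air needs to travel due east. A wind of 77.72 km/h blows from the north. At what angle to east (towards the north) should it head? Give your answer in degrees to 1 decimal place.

The wind pushes perpendicular to the desired track; the heading must have a component into the wind equal to 77.72 km/h: 156.31 sin θ = 77.72.
sin θ = 0.4972, so θ = 29.816°.

29.8°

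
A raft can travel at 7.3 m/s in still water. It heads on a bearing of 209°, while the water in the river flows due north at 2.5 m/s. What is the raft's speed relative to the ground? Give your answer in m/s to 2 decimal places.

Taking east as x and north as y: velocity relative to the water = (-3.539, -6.385) m/s; the water relative to ground = (0.000, 2.500) m/s.
Velocity relative to ground = (-3.539, -6.385) + (0.000, 2.500) = (-3.539, -3.885) m/s.
Speed = |(-3.539, -3.885)| = 5.255 m/s.

5.26 m/s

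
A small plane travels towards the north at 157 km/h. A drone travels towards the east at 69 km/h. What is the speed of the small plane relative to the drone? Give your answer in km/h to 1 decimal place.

171.5 km/h

Taking east as x and north as y: small plane velocity = (0.000, 157.000) km/h; drone velocity = (69.000, 0.000) km/h.
Velocity of small plane relative to drone = (0.000, 157.000) − (69.000, 0.000) = (-69.000, 157.000) km/h.
Magnitude = |(-69.000, 157.000)| = 171.493 km/h.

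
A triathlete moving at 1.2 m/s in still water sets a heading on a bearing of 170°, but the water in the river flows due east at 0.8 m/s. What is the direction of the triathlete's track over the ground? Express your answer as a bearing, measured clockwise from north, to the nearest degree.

Taking east as x and north as y: velocity relative to the water = (0.208, -1.182) m/s; the water relative to ground = (0.800, 0.000) m/s.
Velocity relative to ground = (0.208, -1.182) + (0.800, 0.000) = (1.008, -1.182) m/s.
Bearing = atan2(1.01, -1.18) = 139.53° clockwise from north.

140°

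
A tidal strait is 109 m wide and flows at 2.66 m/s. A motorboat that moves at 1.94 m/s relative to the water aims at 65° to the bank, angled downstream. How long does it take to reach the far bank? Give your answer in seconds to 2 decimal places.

61.99 s

The component of the motorboat's velocity perpendicular to the bank is 1.94 × sin 65° = 1.758 m/s.
The flow acts along the bank and has no component across it.
Time = 109 / 1.758 = 61.994 s.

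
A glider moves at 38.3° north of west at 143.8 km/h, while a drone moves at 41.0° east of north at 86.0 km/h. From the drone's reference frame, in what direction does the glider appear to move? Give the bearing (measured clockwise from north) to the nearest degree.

Taking east as x and north as y: glider velocity = (-112.851, 89.124) km/h; drone velocity = (56.421, 64.905) km/h.
Velocity of glider relative to drone = (-112.851, 89.124) − (56.421, 64.905) = (-169.272, 24.219) km/h.
Bearing = atan2(-169.27, 24.22) = 278.14° clockwise from north.

278°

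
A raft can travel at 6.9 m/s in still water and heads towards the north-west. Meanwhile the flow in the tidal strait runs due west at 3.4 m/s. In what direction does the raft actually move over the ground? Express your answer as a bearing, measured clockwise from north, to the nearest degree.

Taking east as x and north as y: velocity relative to the water = (-4.879, 4.879) m/s; the water relative to ground = (-3.400, 0.000) m/s.
Velocity relative to ground = (-4.879, 4.879) + (-3.400, 0.000) = (-8.279, 4.879) m/s.
Bearing = atan2(-8.28, 4.88) = 300.51° clockwise from north.

301°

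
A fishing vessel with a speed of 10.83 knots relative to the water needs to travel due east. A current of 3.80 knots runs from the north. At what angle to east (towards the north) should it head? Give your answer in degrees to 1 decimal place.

20.5°

The current pushes perpendicular to the desired track; the heading must have a component into the current equal to 3.80 knots: 10.83 sin θ = 3.80.
sin θ = 0.3509, so θ = 20.541°.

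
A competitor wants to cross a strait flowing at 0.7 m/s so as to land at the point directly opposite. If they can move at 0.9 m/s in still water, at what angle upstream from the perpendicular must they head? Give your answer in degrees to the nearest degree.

51°

To cancel the current, the upstream component of the competitor's velocity must equal the flow: 0.9 sin θ = 0.7.
sin θ = 0.7 / 0.9 = 0.7778.
θ = arcsin(0.7778) = 51.058°.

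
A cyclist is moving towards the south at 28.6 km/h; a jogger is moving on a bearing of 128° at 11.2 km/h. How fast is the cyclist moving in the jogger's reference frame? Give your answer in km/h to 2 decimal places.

23.43 km/h

Taking east as x and north as y: cyclist velocity = (0.000, -28.600) km/h; jogger velocity = (8.826, -6.895) km/h.
Velocity of cyclist relative to jogger = (0.000, -28.600) − (8.826, -6.895) = (-8.826, -21.705) km/h.
Magnitude = |(-8.826, -21.705)| = 23.430 km/h.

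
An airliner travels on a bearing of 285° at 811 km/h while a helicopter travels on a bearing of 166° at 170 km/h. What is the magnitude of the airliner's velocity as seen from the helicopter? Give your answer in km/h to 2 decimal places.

Taking east as x and north as y: airliner velocity = (-783.366, 209.902) km/h; helicopter velocity = (41.127, -164.950) km/h.
Velocity of airliner relative to helicopter = (-783.366, 209.902) − (41.127, -164.950) = (-824.493, 374.853) km/h.
Magnitude = |(-824.493, 374.853)| = 905.705 km/h.

905.71 km/h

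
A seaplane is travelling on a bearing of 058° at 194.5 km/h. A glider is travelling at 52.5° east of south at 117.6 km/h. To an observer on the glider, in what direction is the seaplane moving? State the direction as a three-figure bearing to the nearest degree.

Taking east as x and north as y: seaplane velocity = (164.945, 103.069) km/h; glider velocity = (93.298, -71.590) km/h.
Velocity of seaplane relative to glider = (164.945, 103.069) − (93.298, -71.590) = (71.647, 174.660) km/h.
Bearing = atan2(71.65, 174.66) = 22.30° clockwise from north.

022°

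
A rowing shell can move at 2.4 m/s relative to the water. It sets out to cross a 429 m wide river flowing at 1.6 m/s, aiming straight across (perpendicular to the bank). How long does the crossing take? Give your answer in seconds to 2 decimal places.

178.75 s

The component of the rowing shell's velocity perpendicular to the bank is 2.4 m/s.
The flow acts along the bank and has no component across it.
Time = 429 / 2.400 = 178.750 s.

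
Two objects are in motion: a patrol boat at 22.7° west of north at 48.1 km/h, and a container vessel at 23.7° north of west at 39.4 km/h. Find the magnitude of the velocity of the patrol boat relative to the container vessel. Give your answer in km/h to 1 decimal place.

33.5 km/h

Taking east as x and north as y: patrol boat velocity = (-18.562, 44.374) km/h; container vessel velocity = (-36.077, 15.837) km/h.
Velocity of patrol boat relative to container vessel = (-18.562, 44.374) − (-36.077, 15.837) = (17.515, 28.537) km/h.
Magnitude = |(17.515, 28.537)| = 33.484 km/h.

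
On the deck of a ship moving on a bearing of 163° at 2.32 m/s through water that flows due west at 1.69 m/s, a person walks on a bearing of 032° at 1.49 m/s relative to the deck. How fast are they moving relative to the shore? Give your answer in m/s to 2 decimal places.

In east/north components (m/s): person relative to ship = (0.790, 1.264); ship relative to water = (0.678, -2.219); water relative to ground = (-1.690, 0.000).
Sum = (-0.222, -0.955) m/s.
Speed = |(-0.222, -0.955)| = 0.981 m/s.

0.98 m/s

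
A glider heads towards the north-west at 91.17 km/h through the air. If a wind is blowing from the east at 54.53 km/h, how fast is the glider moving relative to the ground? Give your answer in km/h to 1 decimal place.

135.3 km/h

Taking east as x and north as y: velocity relative to the air = (-64.467, 64.467) km/h; the air relative to ground = (-54.530, 0.000) km/h.
Velocity relative to ground = (-64.467, 64.467) + (-54.530, 0.000) = (-118.997, 64.467) km/h.
Speed = |(-118.997, 64.467)| = 135.338 km/h.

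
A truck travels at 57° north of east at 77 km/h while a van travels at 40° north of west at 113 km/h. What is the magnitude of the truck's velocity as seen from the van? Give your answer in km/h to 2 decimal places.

128.75 km/h

Taking east as x and north as y: truck velocity = (41.937, 64.578) km/h; van velocity = (-86.563, 72.635) km/h.
Velocity of truck relative to van = (41.937, 64.578) − (-86.563, 72.635) = (128.500, -8.057) km/h.
Magnitude = |(128.500, -8.057)| = 128.753 km/h.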